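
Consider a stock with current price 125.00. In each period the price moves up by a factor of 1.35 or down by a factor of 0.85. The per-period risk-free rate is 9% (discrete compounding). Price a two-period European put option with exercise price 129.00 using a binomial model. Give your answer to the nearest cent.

8.80

Risk-neutral probability p = (1 + 0.09 − 0.85)/(1.35 − 0.85) = 0.2400/0.5000 = 0.4800
Terminal stock prices: S_uu = 227.8, S_ud = 143.4, S_dd = 90.31
Terminal payoffs (K − S): max(-98.81, 0) = 0, max(-14.44, 0) = 0, max(38.69, 0) = 38.69
Node u (S = 168.8): V_u = 1/1.09·[0.4800·0.0000 + 0.5200·0.0000] = 0.0000
Node d (S = 106.2): V_d = 1/1.09·[0.4800·0.0000 + 0.5200·38.6875] = 18.4564
Node 0 (S = 125): V_0 = 1/1.09·[0.4800·0.0000 + 0.5200·18.4564] = 8.8049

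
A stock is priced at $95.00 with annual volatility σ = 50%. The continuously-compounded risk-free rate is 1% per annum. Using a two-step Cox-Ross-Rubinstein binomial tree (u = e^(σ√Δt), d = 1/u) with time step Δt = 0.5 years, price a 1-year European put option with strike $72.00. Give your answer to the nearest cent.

CRR parameters: u = e^(σ√Δt) = e^(0.5·√0.5) = 1.4241, d = 1/u = 0.7022
Per-period rate: rΔt = 0.01·0.5 = 0.005, so R = e^0.005 = 1.0050
Risk-neutral probability p = (e^0.005 − 0.7022)/(1.4241 − 0.7022) = 0.3028/0.7219 = 0.4195
Terminal stock prices: S_uu = 192.7, S_ud = 95, S_dd = 46.84
Terminal payoffs (K − S): max(-120.7, 0) = 0, max(-23, 0) = 0, max(25.16, 0) = 25.16
Node u (S = 135.3): V_u = e^(−0.005)·[0.4195·0.0000 + 0.5805·0.0000] = 0.0000
Node d (S = 66.71): V_d = e^(−0.005)·[0.4195·0.0000 + 0.5805·25.1585] = 14.5325
Node 0 (S = 95): V_0 = e^(−0.005)·[0.4195·0.0000 + 0.5805·14.5325] = 8.3946

$8.39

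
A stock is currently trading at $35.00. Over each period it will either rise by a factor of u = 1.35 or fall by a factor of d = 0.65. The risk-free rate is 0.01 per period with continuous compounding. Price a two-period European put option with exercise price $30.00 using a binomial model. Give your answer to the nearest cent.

Risk-neutral probability p = (e^0.01 − 0.65)/(1.35 − 0.65) = 0.3601/0.7000 = 0.5144
Terminal stock prices: S_uu = 63.79, S_ud = 30.71, S_dd = 14.79
Terminal payoffs (K − S): max(-33.79, 0) = 0, max(-0.7125, 0) = 0, max(15.21, 0) = 15.21
Node u (S = 47.25): V_u = e^(−0.01)·[0.5144·0.0000 + 0.4856·0.0000] = 0.0000
Node d (S = 22.75): V_d = e^(−0.01)·[0.5144·0.0000 + 0.4856·15.2125] = 7.3143
Node 0 (S = 35): V_0 = e^(−0.01)·[0.5144·0.0000 + 0.4856·7.3143] = 3.5168

$3.52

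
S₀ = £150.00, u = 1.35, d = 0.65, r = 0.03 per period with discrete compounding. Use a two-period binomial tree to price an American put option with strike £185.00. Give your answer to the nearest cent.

£51.32

Risk-neutral probability p = (1 + 0.03 − 0.65)/(1.35 − 0.65) = 0.3800/0.7000 = 0.5429
Terminal stock prices: S_uu = 273.4, S_ud = 131.6, S_dd = 63.38
Terminal payoffs (K − S): max(-88.38, 0) = 0, max(53.38, 0) = 53.38, max(121.6, 0) = 121.6
Node u (S = 202.5): continuation = 1/1.03·[0.5429·0.0000 + 0.4571·53.3750] = 23.6893; exercise value = 0.0000 ≤ continuation, so V_u = 23.6893
Node d (S = 97.5): continuation = 1/1.03·[0.5429·53.3750 + 0.4571·121.6250] = 82.1117; exercise value = 87.5000 > continuation, so V_d = 87.5000 (exercise)
Node 0 (S = 150): continuation = 1/1.03·[0.5429·23.6893 + 0.4571·87.5000] = 51.3203; exercise value = 35.0000 ≤ continuation, so V_0 = 51.3203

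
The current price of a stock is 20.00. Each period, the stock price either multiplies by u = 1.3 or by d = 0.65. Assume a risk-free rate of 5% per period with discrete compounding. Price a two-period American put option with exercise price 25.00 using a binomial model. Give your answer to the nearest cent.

Risk-neutral probability p = (1 + 0.05 − 0.65)/(1.3 − 0.65) = 0.4000/0.6500 = 0.6154
Terminal stock prices: S_uu = 33.8, S_ud = 16.9, S_dd = 8.45
Terminal payoffs (K − S): max(-8.8, 0) = 0, max(8.1, 0) = 8.1, max(16.55, 0) = 16.55
Node u (S = 26): continuation = 1/1.05·[0.6154·0.0000 + 0.3846·8.1000] = 2.9670; exercise value = 0.0000 ≤ continuation, so V_u = 2.9670
Node d (S = 13): continuation = 1/1.05·[0.6154·8.1000 + 0.3846·16.5500] = 10.8095; exercise value = 12.0000 > continuation, so V_d = 12.0000 (exercise)
Node 0 (S = 20): continuation = 1/1.05·[0.6154·2.9670 + 0.3846·12.0000] = 6.1345; exercise value = 5.0000 ≤ continuation, so V_0 = 6.1345

6.13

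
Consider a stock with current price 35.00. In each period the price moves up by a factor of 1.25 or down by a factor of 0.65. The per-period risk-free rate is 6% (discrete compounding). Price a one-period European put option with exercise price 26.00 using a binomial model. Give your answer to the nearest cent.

0.97

Risk-neutral probability p = (1 + 0.06 − 0.65)/(1.25 − 0.65) = 0.4100/0.6000 = 0.6833
Terminal stock prices: S_u = 43.75, S_d = 22.75
Terminal payoffs (K − S): max(-17.75, 0) = 0, max(3.25, 0) = 3.25
Node 0 (S = 35): V_0 = 1/1.06·[0.6833·0.0000 + 0.3167·3.2500] = 0.9709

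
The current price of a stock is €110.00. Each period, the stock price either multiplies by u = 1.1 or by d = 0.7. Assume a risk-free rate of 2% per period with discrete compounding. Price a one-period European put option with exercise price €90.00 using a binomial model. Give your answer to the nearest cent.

Risk-neutral probability p = (1 + 0.02 − 0.7)/(1.1 − 0.7) = 0.3200/0.4000 = 0.8000
Terminal stock prices: S_u = 121, S_d = 77
Terminal payoffs (K − S): max(-31, 0) = 0, max(13, 0) = 13
Node 0 (S = 110): V_0 = 1/1.02·[0.8000·0.0000 + 0.2000·13.0000] = 2.5490

€2.55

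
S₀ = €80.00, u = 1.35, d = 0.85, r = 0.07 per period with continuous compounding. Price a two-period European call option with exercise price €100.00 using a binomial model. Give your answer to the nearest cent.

€7.89

Risk-neutral probability p = (e^0.07 − 0.85)/(1.35 − 0.85) = 0.2225/0.5000 = 0.4450
Terminal stock prices: S_uu = 145.8, S_ud = 91.8, S_dd = 57.8
Terminal payoffs (S − K): max(45.8, 0) = 45.8, max(-8.2, 0) = 0, max(-42.2, 0) = 0
Node u (S = 108): V_u = e^(−0.07)·[0.4450·45.8000 + 0.5550·0.0000] = 19.0038
Node d (S = 68): V_d = e^(−0.07)·[0.4450·0.0000 + 0.5550·0.0000] = 0.0000
Node 0 (S = 80): V_0 = e^(−0.07)·[0.4450·19.0038 + 0.5550·0.0000] = 7.8853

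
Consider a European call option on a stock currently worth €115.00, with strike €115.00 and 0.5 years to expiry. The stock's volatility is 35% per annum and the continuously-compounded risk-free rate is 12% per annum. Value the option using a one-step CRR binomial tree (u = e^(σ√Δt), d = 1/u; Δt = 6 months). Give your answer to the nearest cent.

CRR parameters: u = e^(σ√Δt) = e^(0.35·√0.5) = 1.2808, d = 1/u = 0.7808
Per-period rate: rΔt = 0.12·0.5 = 0.06, so R = e^0.06 = 1.0618
Risk-neutral probability p = (e^0.06 − 0.7808)/(1.2808 − 0.7808) = 0.2811/0.5000 = 0.5621
Terminal stock prices: S_u = 147.3, S_d = 89.79
Terminal payoffs (S − K): max(32.29, 0) = 32.29, max(-25.21, 0) = 0
Node 0 (S = 115): V_0 = e^(−0.06)·[0.5621·32.2924 + 0.4379·0.0000] = 17.0946

€17.09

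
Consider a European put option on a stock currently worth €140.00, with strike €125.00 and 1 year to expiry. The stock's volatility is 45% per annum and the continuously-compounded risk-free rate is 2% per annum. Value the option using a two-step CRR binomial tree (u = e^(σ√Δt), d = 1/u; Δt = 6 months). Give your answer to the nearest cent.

CRR parameters: u = e^(σ√Δt) = e^(0.45·√0.5) = 1.3746, d = 1/u = 0.7275
Per-period rate: rΔt = 0.02·0.5 = 0.01, so R = e^0.01 = 1.0101
Risk-neutral probability p = (e^0.01 − 0.7275)/(1.3746 − 0.7275) = 0.2826/0.6472 = 0.4366
Terminal stock prices: S_uu = 264.6, S_ud = 140, S_dd = 74.09
Terminal payoffs (K − S): max(-139.6, 0) = 0, max(-15, 0) = 0, max(50.91, 0) = 50.91
Node u (S = 192.5): V_u = e^(−0.01)·[0.4366·0.0000 + 0.5634·0.0000] = 0.0000
Node d (S = 101.8): V_d = e^(−0.01)·[0.4366·0.0000 + 0.5634·50.9125] = 28.3965
Node 0 (S = 140): V_0 = e^(−0.01)·[0.4366·0.0000 + 0.5634·28.3965] = 15.8382

€15.84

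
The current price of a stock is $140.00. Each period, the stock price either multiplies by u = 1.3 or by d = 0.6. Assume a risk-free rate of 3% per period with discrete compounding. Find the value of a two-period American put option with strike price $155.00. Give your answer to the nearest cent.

Risk-neutral probability p = (1 + 0.03 − 0.6)/(1.3 − 0.6) = 0.4300/0.7000 = 0.6143
Terminal stock prices: S_uu = 236.6, S_ud = 109.2, S_dd = 50.4
Terminal payoffs (K − S): max(-81.6, 0) = 0, max(45.8, 0) = 45.8, max(104.6, 0) = 104.6
Node u (S = 182): continuation = 1/1.03·[0.6143·0.0000 + 0.3857·45.8000] = 17.1512; exercise value = 0.0000 ≤ continuation, so V_u = 17.1512
Node d (S = 84): continuation = 1/1.03·[0.6143·45.8000 + 0.3857·104.6000] = 66.4854; exercise value = 71.0000 > continuation, so V_d = 71.0000 (exercise)
Node 0 (S = 140): continuation = 1/1.03·[0.6143·17.1512 + 0.3857·71.0000] = 36.8169; exercise value = 15.0000 ≤ continuation, so V_0 = 36.8169

$36.82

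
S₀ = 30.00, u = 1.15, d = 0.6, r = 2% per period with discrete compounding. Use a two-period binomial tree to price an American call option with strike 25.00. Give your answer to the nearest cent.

8.23

Risk-neutral probability p = (1 + 0.02 − 0.6)/(1.15 − 0.6) = 0.4200/0.5500 = 0.7636
Terminal stock prices: S_uu = 39.67, S_ud = 20.7, S_dd = 10.8
Terminal payoffs (S − K): max(14.67, 0) = 14.67, max(-4.3, 0) = 0, max(-14.2, 0) = 0
Node u (S = 34.5): continuation = 1/1.02·[0.7636·14.6750 + 0.2364·0.0000] = 10.9866; exercise value = 9.5000 ≤ continuation, so V_u = 10.9866
Node d (S = 18): continuation = 1/1.02·[0.7636·0.0000 + 0.2364·0.0000] = 0.0000; exercise value = 0.0000 ≤ continuation, so V_d = 0.0000
Node 0 (S = 30): continuation = 1/1.02·[0.7636·10.9866 + 0.2364·0.0000] = 8.2253; exercise value = 5.0000 ≤ continuation, so V_0 = 8.2253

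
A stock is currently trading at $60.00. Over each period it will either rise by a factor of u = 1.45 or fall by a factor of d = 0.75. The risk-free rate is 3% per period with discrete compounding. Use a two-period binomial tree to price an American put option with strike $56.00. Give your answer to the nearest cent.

Risk-neutral probability p = (1 + 0.03 − 0.75)/(1.45 − 0.75) = 0.2800/0.7000 = 0.4000
Terminal stock prices: S_uu = 126.2, S_ud = 65.25, S_dd = 33.75
Terminal payoffs (K − S): max(-70.15, 0) = 0, max(-9.25, 0) = 0, max(22.25, 0) = 22.25
Node u (S = 87): continuation = 1/1.03·[0.4000·0.0000 + 0.6000·0.0000] = 0.0000; exercise value = 0.0000 ≤ continuation, so V_u = 0.0000
Node d (S = 45): continuation = 1/1.03·[0.4000·0.0000 + 0.6000·22.2500] = 12.9612; exercise value = 11.0000 ≤ continuation, so V_d = 12.9612
Node 0 (S = 60): continuation = 1/1.03·[0.4000·0.0000 + 0.6000·12.9612] = 7.5502; exercise value = 0.0000 ≤ continuation, so V_0 = 7.5502

$7.55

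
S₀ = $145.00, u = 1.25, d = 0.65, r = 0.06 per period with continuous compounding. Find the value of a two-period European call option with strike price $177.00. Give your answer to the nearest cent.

$20.71

Risk-neutral probability p = (e^0.06 − 0.65)/(1.25 − 0.65) = 0.4118/0.6000 = 0.6864
Terminal stock prices: S_uu = 226.6, S_ud = 117.8, S_dd = 61.26
Terminal payoffs (S − K): max(49.56, 0) = 49.56, max(-59.19, 0) = 0, max(-115.7, 0) = 0
Node u (S = 181.2): V_u = e^(−0.06)·[0.6864·49.5625 + 0.3136·0.0000] = 32.0383
Node d (S = 94.25): V_d = e^(−0.06)·[0.6864·0.0000 + 0.3136·0.0000] = 0.0000
Node 0 (S = 145): V_0 = e^(−0.06)·[0.6864·32.0383 + 0.3136·0.0000] = 20.7102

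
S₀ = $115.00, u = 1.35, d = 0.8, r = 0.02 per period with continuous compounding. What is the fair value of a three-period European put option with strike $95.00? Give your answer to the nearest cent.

$7.33

Risk-neutral probability p = (e^0.02 − 0.8)/(1.35 − 0.8) = 0.2202/0.5500 = 0.4004
Terminal stock prices: S_uuu = 282.9, S_uud = 167.7, S_udd = 99.36, S_ddd = 58.88
Terminal payoffs (K − S): max(-187.9, 0) = 0, max(-72.67, 0) = 0, max(-4.36, 0) = 0, max(36.12, 0) = 36.12
Node uu (S = 209.6): V_uu = e^(−0.02)·[0.4004·0.0000 + 0.5996·0.0000] = 0.0000
Node ud (S = 124.2): V_ud = e^(−0.02)·[0.4004·0.0000 + 0.5996·0.0000] = 0.0000
Node dd (S = 73.6): V_dd = e^(−0.02)·[0.4004·0.0000 + 0.5996·36.1200] = 21.2299
Node u (S = 155.2): V_u = e^(−0.02)·[0.4004·0.0000 + 0.5996·0.0000] = 0.0000
Node d (S = 92): V_d = e^(−0.02)·[0.4004·0.0000 + 0.5996·21.2299] = 12.4781
Node 0 (S = 115): V_0 = e^(−0.02)·[0.4004·0.0000 + 0.5996·12.4781] = 7.3341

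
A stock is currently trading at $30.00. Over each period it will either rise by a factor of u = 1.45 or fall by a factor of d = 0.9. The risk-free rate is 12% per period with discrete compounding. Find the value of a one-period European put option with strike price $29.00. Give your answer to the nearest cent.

Risk-neutral probability p = (1 + 0.12 − 0.9)/(1.45 − 0.9) = 0.2200/0.5500 = 0.4000
Terminal stock prices: S_u = 43.5, S_d = 27
Terminal payoffs (K − S): max(-14.5, 0) = 0, max(2, 0) = 2
Node 0 (S = 30): V_0 = 1/1.12·[0.4000·0.0000 + 0.6000·2.0000] = 1.0714

$1.07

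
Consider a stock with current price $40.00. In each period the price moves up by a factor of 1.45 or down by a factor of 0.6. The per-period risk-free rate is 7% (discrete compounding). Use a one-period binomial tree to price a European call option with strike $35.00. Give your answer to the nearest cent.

$11.89

Risk-neutral probability p = (1 + 0.07 − 0.6)/(1.45 − 0.6) = 0.4700/0.8500 = 0.5529
Terminal stock prices: S_u = 58, S_d = 24
Terminal payoffs (S − K): max(23, 0) = 23, max(-11, 0) = 0
Node 0 (S = 40): V_0 = 1/1.07·[0.5529·23.0000 + 0.4471·0.0000] = 11.8857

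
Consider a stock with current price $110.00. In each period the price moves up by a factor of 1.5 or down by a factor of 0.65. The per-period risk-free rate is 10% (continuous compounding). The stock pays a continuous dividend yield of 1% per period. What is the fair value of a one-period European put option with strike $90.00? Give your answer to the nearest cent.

$7.99

Per-period risk-free factor R = e^0.1 = 1.1052; dividend-adjusted growth = e^(0.1−0.01) = 1.0942.
Risk-neutral probability p = (1.0942 − 0.65)/(1.5 − 0.65) = 0.4442/0.8500 = 0.5226
Terminal stock prices: S_u = 165, S_d = 71.5
Terminal payoffs (K − S): max(-75, 0) = 0, max(18.5, 0) = 18.5
Node 0 (S = 110): V_0 = e^(−0.1)·[0.5226·0.0000 + 0.4774·18.5000] = 7.9921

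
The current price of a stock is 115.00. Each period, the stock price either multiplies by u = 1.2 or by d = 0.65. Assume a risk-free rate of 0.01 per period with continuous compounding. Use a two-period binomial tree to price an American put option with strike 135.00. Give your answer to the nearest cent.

Risk-neutral probability p = (e^0.01 − 0.65)/(1.2 − 0.65) = 0.3601/0.5500 = 0.6546
Terminal stock prices: S_uu = 165.6, S_ud = 89.7, S_dd = 48.59
Terminal payoffs (K − S): max(-30.6, 0) = 0, max(45.3, 0) = 45.3, max(86.41, 0) = 86.41
Node u (S = 138): continuation = e^(−0.01)·[0.6546·0.0000 + 0.3454·45.3000] = 15.4893; exercise value = 0.0000 ≤ continuation, so V_u = 15.4893
Node d (S = 74.75): continuation = e^(−0.01)·[0.6546·45.3000 + 0.3454·86.4125] = 58.9067; exercise value = 60.2500 > continuation, so V_d = 60.2500 (exercise)
Node 0 (S = 115): continuation = e^(−0.01)·[0.6546·15.4893 + 0.3454·60.2500] = 30.6401; exercise value = 20.0000 ≤ continuation, so V_0 = 30.6401

30.64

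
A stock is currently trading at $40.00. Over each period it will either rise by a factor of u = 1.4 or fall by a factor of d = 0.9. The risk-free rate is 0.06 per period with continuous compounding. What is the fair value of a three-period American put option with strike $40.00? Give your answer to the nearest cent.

$3.08

Risk-neutral probability p = (e^0.06 − 0.9)/(1.4 − 0.9) = 0.1618/0.5000 = 0.3237
Terminal stock prices: S_uuu = 109.8, S_uud = 70.56, S_udd = 45.36, S_ddd = 29.16
Terminal payoffs (K − S): max(-69.76, 0) = 0, max(-30.56, 0) = 0, max(-5.36, 0) = 0, max(10.84, 0) = 10.84
Node uu (S = 78.4): continuation = e^(−0.06)·[0.3237·0.0000 + 0.6763·0.0000] = 0.0000; exercise value = 0.0000 ≤ continuation, so V_uu = 0.0000
Node ud (S = 50.4): continuation = e^(−0.06)·[0.3237·0.0000 + 0.6763·0.0000] = 0.0000; exercise value = 0.0000 ≤ continuation, so V_ud = 0.0000
Node dd (S = 32.4): continuation = e^(−0.06)·[0.3237·0.0000 + 0.6763·10.8400] = 6.9044; exercise value = 7.6000 > continuation, so V_dd = 7.6000 (exercise)
Node u (S = 56): continuation = e^(−0.06)·[0.3237·0.0000 + 0.6763·0.0000] = 0.0000; exercise value = 0.0000 ≤ continuation, so V_u = 0.0000
Node d (S = 36): continuation = e^(−0.06)·[0.3237·0.0000 + 0.6763·7.6000] = 4.8407; exercise value = 4.0000 ≤ continuation, so V_d = 4.8407
Node 0 (S = 40): continuation = e^(−0.06)·[0.3237·0.0000 + 0.6763·4.8407] = 3.0833; exercise value = 0.0000 ≤ continuation, so V_0 = 3.0833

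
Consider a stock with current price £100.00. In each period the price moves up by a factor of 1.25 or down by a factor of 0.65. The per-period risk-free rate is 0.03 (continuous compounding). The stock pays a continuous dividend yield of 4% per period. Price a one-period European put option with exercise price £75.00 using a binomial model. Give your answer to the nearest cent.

Per-period risk-free factor R = e^0.03 = 1.0305; dividend-adjusted growth = e^(0.03−0.04) = 0.9900.
Risk-neutral probability p = (0.9900 − 0.65)/(1.25 − 0.65) = 0.3400/0.6000 = 0.5667
Terminal stock prices: S_u = 125, S_d = 65
Terminal payoffs (K − S): max(-50, 0) = 0, max(10, 0) = 10
Node 0 (S = 100): V_0 = e^(−0.03)·[0.5667·0.0000 + 0.4333·10.0000] = 4.2045

£4.20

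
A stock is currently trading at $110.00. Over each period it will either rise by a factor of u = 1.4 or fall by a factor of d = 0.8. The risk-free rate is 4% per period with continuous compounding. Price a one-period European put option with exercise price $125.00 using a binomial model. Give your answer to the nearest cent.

Risk-neutral probability p = (e^0.04 − 0.8)/(1.4 − 0.8) = 0.2408/0.6000 = 0.4014
Terminal stock prices: S_u = 154, S_d = 88
Terminal payoffs (K − S): max(-29, 0) = 0, max(37, 0) = 37
Node 0 (S = 110): V_0 = e^(−0.04)·[0.4014·0.0000 + 0.5986·37.0000] = 21.2815

$21.28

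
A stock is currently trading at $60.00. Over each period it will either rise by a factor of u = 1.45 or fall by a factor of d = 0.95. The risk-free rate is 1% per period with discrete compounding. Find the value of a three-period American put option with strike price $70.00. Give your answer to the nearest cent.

Risk-neutral probability p = (1 + 0.01 − 0.95)/(1.45 − 0.95) = 0.0600/0.5000 = 0.1200
Terminal stock prices: S_uuu = 182.9, S_uud = 119.8, S_udd = 78.52, S_ddd = 51.44
Terminal payoffs (K − S): max(-112.9, 0) = 0, max(-49.84, 0) = 0, max(-8.517, 0) = 0, max(18.56, 0) = 18.56
Node uu (S = 126.2): continuation = 1/1.01·[0.1200·0.0000 + 0.8800·0.0000] = 0.0000; exercise value = 0.0000 ≤ continuation, so V_uu = 0.0000
Node ud (S = 82.65): continuation = 1/1.01·[0.1200·0.0000 + 0.8800·0.0000] = 0.0000; exercise value = 0.0000 ≤ continuation, so V_ud = 0.0000
Node dd (S = 54.15): continuation = 1/1.01·[0.1200·0.0000 + 0.8800·18.5575] = 16.1689; exercise value = 15.8500 ≤ continuation, so V_dd = 16.1689
Node u (S = 87): continuation = 1/1.01·[0.1200·0.0000 + 0.8800·0.0000] = 0.0000; exercise value = 0.0000 ≤ continuation, so V_u = 0.0000
Node d (S = 57): continuation = 1/1.01·[0.1200·0.0000 + 0.8800·16.1689] = 14.0878; exercise value = 13.0000 ≤ continuation, so V_d = 14.0878
Node 0 (S = 60): continuation = 1/1.01·[0.1200·0.0000 + 0.8800·14.0878] = 12.2745; exercise value = 10.0000 ≤ continuation, so V_0 = 12.2745

$12.27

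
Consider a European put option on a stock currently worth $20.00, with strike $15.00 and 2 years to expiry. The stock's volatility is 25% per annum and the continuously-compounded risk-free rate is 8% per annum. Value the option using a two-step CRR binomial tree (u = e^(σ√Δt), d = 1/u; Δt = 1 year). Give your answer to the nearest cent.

$0.39

CRR parameters: u = e^(σ√Δt) = e^(0.25·√1) = 1.2840, d = 1/u = 0.7788
Per-period rate: rΔt = 0.08·1 = 0.08, so R = e^0.08 = 1.0833
Risk-neutral probability p = (e^0.08 − 0.7788)/(1.2840 − 0.7788) = 0.3045/0.5052 = 0.6027
Terminal stock prices: S_uu = 32.97, S_ud = 20, S_dd = 12.13
Terminal payoffs (K − S): max(-17.97, 0) = 0, max(-5, 0) = 0, max(2.869, 0) = 2.869
Node u (S = 25.68): V_u = e^(−0.08)·[0.6027·0.0000 + 0.3973·0.0000] = 0.0000
Node d (S = 15.58): V_d = e^(−0.08)·[0.6027·0.0000 + 0.3973·2.8694] = 1.0524
Node 0 (S = 20): V_0 = e^(−0.08)·[0.6027·0.0000 + 0.3973·1.0524] = 0.3860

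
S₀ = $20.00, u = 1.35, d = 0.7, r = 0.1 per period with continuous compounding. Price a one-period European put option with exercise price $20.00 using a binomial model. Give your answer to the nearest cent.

$2.04

Risk-neutral probability p = (e^0.1 − 0.7)/(1.35 − 0.7) = 0.4052/0.6500 = 0.6233
Terminal stock prices: S_u = 27, S_d = 14
Terminal payoffs (K − S): max(-7, 0) = 0, max(6, 0) = 6
Node 0 (S = 20): V_0 = e^(−0.1)·[0.6233·0.0000 + 0.3767·6.0000] = 2.0449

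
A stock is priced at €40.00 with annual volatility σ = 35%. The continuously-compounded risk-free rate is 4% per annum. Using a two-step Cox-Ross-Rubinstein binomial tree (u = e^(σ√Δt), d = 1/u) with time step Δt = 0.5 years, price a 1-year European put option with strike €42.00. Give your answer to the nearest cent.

CRR parameters: u = e^(σ√Δt) = e^(0.35·√0.5) = 1.2808, d = 1/u = 0.7808
Per-period rate: rΔt = 0.04·0.5 = 0.02, so R = e^0.02 = 1.0202
Risk-neutral probability p = (e^0.02 − 0.7808)/(1.2808 − 0.7808) = 0.2394/0.5000 = 0.4788
Terminal stock prices: S_uu = 65.62, S_ud = 40, S_dd = 24.38
Terminal payoffs (K − S): max(-23.62, 0) = 0, max(2, 0) = 2, max(17.62, 0) = 17.62
Node u (S = 51.23): V_u = e^(−0.02)·[0.4788·0.0000 + 0.5212·2.0000] = 1.0217
Node d (S = 31.23): V_d = e^(−0.02)·[0.4788·2.0000 + 0.5212·17.6165] = 9.9379
Node 0 (S = 40): V_0 = e^(−0.02)·[0.4788·1.0217 + 0.5212·9.9379] = 5.5562

€5.56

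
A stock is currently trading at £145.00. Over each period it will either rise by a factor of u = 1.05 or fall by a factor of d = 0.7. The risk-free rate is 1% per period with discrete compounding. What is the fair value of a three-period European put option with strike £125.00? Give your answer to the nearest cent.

Risk-neutral probability p = (1 + 0.01 − 0.7)/(1.05 − 0.7) = 0.3100/0.3500 = 0.8857
Terminal stock prices: S_uuu = 167.9, S_uud = 111.9, S_udd = 74.6, S_ddd = 49.73
Terminal payoffs (K − S): max(-42.86, 0) = 0, max(13.1, 0) = 13.1, max(50.4, 0) = 50.4, max(75.27, 0) = 75.27
Node uu (S = 159.9): V_uu = 1/1.01·[0.8857·0.0000 + 0.1143·13.0962] = 1.4819
Node ud (S = 106.6): V_ud = 1/1.01·[0.8857·13.0962 + 0.1143·50.3975] = 17.1874
Node dd (S = 71.05): V_dd = 1/1.01·[0.8857·50.3975 + 0.1143·75.2650] = 52.7124
Node u (S = 152.2): V_u = 1/1.01·[0.8857·1.4819 + 0.1143·17.1874] = 3.2444
Node d (S = 101.5): V_d = 1/1.01·[0.8857·17.1874 + 0.1143·52.7124] = 21.0370
Node 0 (S = 145): V_0 = 1/1.01·[0.8857·3.2444 + 0.1143·21.0370] = 5.2256

£5.23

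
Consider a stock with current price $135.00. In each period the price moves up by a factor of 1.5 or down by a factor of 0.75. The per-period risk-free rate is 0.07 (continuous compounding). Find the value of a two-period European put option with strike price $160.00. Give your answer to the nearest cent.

Risk-neutral probability p = (e^0.07 − 0.75)/(1.5 − 0.75) = 0.3225/0.7500 = 0.4300
Terminal stock prices: S_uu = 303.8, S_ud = 151.9, S_dd = 75.94
Terminal payoffs (K − S): max(-143.8, 0) = 0, max(8.125, 0) = 8.125, max(84.06, 0) = 84.06
Node u (S = 202.5): V_u = e^(−0.07)·[0.4300·0.0000 + 0.5700·8.1250] = 4.3181
Node d (S = 101.2): V_d = e^(−0.07)·[0.4300·8.1250 + 0.5700·84.0625] = 47.9330
Node 0 (S = 135): V_0 = e^(−0.07)·[0.4300·4.3181 + 0.5700·47.9330] = 27.2055

$27.21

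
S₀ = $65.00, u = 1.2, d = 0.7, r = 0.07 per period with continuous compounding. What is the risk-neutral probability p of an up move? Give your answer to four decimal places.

p = 0.7450

Risk-neutral probability p = (e^0.07 − 0.7)/(1.2 − 0.7) = 0.3725/0.5000 = 0.7450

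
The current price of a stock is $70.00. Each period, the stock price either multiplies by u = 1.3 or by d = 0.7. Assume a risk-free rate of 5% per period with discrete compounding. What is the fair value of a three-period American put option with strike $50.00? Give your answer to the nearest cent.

Risk-neutral probability p = (1 + 0.05 − 0.7)/(1.3 − 0.7) = 0.3500/0.6000 = 0.5833
Terminal stock prices: S_uuu = 153.8, S_uud = 82.81, S_udd = 44.59, S_ddd = 24.01
Terminal payoffs (K − S): max(-103.8, 0) = 0, max(-32.81, 0) = 0, max(5.41, 0) = 5.41, max(25.99, 0) = 25.99
Node uu (S = 118.3): continuation = 1/1.05·[0.5833·0.0000 + 0.4167·0.0000] = 0.0000; exercise value = 0.0000 ≤ continuation, so V_uu = 0.0000
Node ud (S = 63.7): continuation = 1/1.05·[0.5833·0.0000 + 0.4167·5.4100] = 2.1468; exercise value = 0.0000 ≤ continuation, so V_ud = 2.1468
Node dd (S = 34.3): continuation = 1/1.05·[0.5833·5.4100 + 0.4167·25.9900] = 13.3190; exercise value = 15.7000 > continuation, so V_dd = 15.7000 (exercise)
Node u (S = 91): continuation = 1/1.05·[0.5833·0.0000 + 0.4167·2.1468] = 0.8519; exercise value = 0.0000 ≤ continuation, so V_u = 0.8519
Node d (S = 49): continuation = 1/1.05·[0.5833·2.1468 + 0.4167·15.7000] = 7.4228; exercise value = 1.0000 ≤ continuation, so V_d = 7.4228
Node 0 (S = 70): continuation = 1/1.05·[0.5833·0.8519 + 0.4167·7.4228] = 3.4189; exercise value = 0.0000 ≤ continuation, so V_0 = 3.4189

$3.42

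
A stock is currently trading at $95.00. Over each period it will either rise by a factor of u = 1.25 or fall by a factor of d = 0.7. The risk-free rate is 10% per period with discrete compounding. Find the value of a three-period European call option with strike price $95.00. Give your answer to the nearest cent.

$29.06

Risk-neutral probability p = (1 + 0.1 − 0.7)/(1.25 − 0.7) = 0.4000/0.5500 = 0.7273
Terminal stock prices: S_uuu = 185.5, S_uud = 103.9, S_udd = 58.19, S_ddd = 32.58
Terminal payoffs (S − K): max(90.55, 0) = 90.55, max(8.906, 0) = 8.906, max(-36.81, 0) = 0, max(-62.42, 0) = 0
Node uu (S = 148.4): V_uu = 1/1.1·[0.7273·90.5469 + 0.2727·8.9062] = 62.0739
Node ud (S = 83.12): V_ud = 1/1.1·[0.7273·8.9062 + 0.2727·0.0000] = 5.8884
Node dd (S = 46.55): V_dd = 1/1.1·[0.7273·0.0000 + 0.2727·0.0000] = 0.0000
Node u (S = 118.8): V_u = 1/1.1·[0.7273·62.0739 + 0.2727·5.8884] = 42.5005
Node d (S = 66.5): V_d = 1/1.1·[0.7273·5.8884 + 0.2727·0.0000] = 3.8932
Node 0 (S = 95): V_0 = 1/1.1·[0.7273·42.5005 + 0.2727·3.8932] = 29.0648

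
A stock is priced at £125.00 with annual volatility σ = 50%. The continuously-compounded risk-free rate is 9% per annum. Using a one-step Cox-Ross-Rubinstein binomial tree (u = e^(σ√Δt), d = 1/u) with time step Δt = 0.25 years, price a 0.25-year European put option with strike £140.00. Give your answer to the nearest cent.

CRR parameters: u = e^(σ√Δt) = e^(0.5·√0.25) = 1.2840, d = 1/u = 0.7788
Per-period rate: rΔt = 0.09·0.25 = 0.0225, so R = e^0.0225 = 1.0228
Risk-neutral probability p = (e^0.0225 − 0.7788)/(1.2840 − 0.7788) = 0.2440/0.5052 = 0.4829
Terminal stock prices: S_u = 160.5, S_d = 97.35
Terminal payoffs (K − S): max(-20.5, 0) = 0, max(42.65, 0) = 42.65
Node 0 (S = 125): V_0 = e^(−0.0225)·[0.4829·0.0000 + 0.5171·42.6499] = 21.5651

£21.57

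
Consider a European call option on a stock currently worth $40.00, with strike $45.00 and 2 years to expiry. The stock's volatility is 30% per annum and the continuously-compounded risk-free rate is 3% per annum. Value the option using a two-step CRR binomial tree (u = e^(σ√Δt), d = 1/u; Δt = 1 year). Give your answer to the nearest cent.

$5.94

CRR parameters: u = e^(σ√Δt) = e^(0.3·√1) = 1.3499, d = 1/u = 0.7408
Per-period rate: rΔt = 0.03·1 = 0.03, so R = e^0.03 = 1.0305
Risk-neutral probability p = (e^0.03 − 0.7408)/(1.3499 − 0.7408) = 0.2896/0.6090 = 0.4756
Terminal stock prices: S_uu = 72.88, S_ud = 40, S_dd = 21.95
Terminal payoffs (S − K): max(27.88, 0) = 27.88, max(-5, 0) = 0, max(-23.05, 0) = 0
Node u (S = 53.99): V_u = e^(−0.03)·[0.4756·27.8848 + 0.5244·0.0000] = 12.8690
Node d (S = 29.63): V_d = e^(−0.03)·[0.4756·0.0000 + 0.5244·0.0000] = 0.0000
Node 0 (S = 40): V_0 = e^(−0.03)·[0.4756·12.8690 + 0.5244·0.0000] = 5.9391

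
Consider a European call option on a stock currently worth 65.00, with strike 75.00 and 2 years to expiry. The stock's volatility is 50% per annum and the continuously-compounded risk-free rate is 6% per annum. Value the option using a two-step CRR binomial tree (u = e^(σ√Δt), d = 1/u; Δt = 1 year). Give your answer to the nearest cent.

CRR parameters: u = e^(σ√Δt) = e^(0.5·√1) = 1.6487, d = 1/u = 0.6065
Per-period rate: rΔt = 0.06·1 = 0.06, so R = e^0.06 = 1.0618
Risk-neutral probability p = (e^0.06 − 0.6065)/(1.6487 − 0.6065) = 0.4553/1.0422 = 0.4369
Terminal stock prices: S_uu = 176.7, S_ud = 65, S_dd = 23.91
Terminal payoffs (S − K): max(101.7, 0) = 101.7, max(-10, 0) = 0, max(-51.09, 0) = 0
Node u (S = 107.2): V_u = e^(−0.06)·[0.4369·101.6883 + 0.5631·0.0000] = 41.8379
Node d (S = 39.42): V_d = e^(−0.06)·[0.4369·0.0000 + 0.5631·0.0000] = 0.0000
Node 0 (S = 65): V_0 = e^(−0.06)·[0.4369·41.8379 + 0.5631·0.0000] = 17.2135

17.21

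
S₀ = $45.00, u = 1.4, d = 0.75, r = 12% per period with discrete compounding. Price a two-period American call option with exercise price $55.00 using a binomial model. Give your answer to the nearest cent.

Risk-neutral probability p = (1 + 0.12 − 0.75)/(1.4 − 0.75) = 0.3700/0.6500 = 0.5692
Terminal stock prices: S_uu = 88.2, S_ud = 47.25, S_dd = 25.31
Terminal payoffs (S − K): max(33.2, 0) = 33.2, max(-7.75, 0) = 0, max(-29.69, 0) = 0
Node u (S = 63): continuation = 1/1.12·[0.5692·33.2000 + 0.4308·0.0000] = 16.8736; exercise value = 8.0000 ≤ continuation, so V_u = 16.8736
Node d (S = 33.75): continuation = 1/1.12·[0.5692·0.0000 + 0.4308·0.0000] = 0.0000; exercise value = 0.0000 ≤ continuation, so V_d = 0.0000
Node 0 (S = 45): continuation = 1/1.12·[0.5692·16.8736 + 0.4308·0.0000] = 8.5759; exercise value = 0.0000 ≤ continuation, so V_0 = 8.5759

$8.58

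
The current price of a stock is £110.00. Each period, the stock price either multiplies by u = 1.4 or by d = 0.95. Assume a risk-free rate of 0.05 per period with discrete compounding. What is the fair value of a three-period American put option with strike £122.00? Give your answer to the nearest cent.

Risk-neutral probability p = (1 + 0.05 − 0.95)/(1.4 − 0.95) = 0.1000/0.4500 = 0.2222
Terminal stock prices: S_uuu = 301.8, S_uud = 204.8, S_udd = 139, S_ddd = 94.31
Terminal payoffs (K − S): max(-179.8, 0) = 0, max(-82.82, 0) = 0, max(-16.98, 0) = 0, max(27.69, 0) = 27.69
Node uu (S = 215.6): continuation = 1/1.05·[0.2222·0.0000 + 0.7778·0.0000] = 0.0000; exercise value = 0.0000 ≤ continuation, so V_uu = 0.0000
Node ud (S = 146.3): continuation = 1/1.05·[0.2222·0.0000 + 0.7778·0.0000] = 0.0000; exercise value = 0.0000 ≤ continuation, so V_ud = 0.0000
Node dd (S = 99.27): continuation = 1/1.05·[0.2222·0.0000 + 0.7778·27.6888] = 20.5102; exercise value = 22.7250 > continuation, so V_dd = 22.7250 (exercise)
Node u (S = 154): continuation = 1/1.05·[0.2222·0.0000 + 0.7778·0.0000] = 0.0000; exercise value = 0.0000 ≤ continuation, so V_u = 0.0000
Node d (S = 104.5): continuation = 1/1.05·[0.2222·0.0000 + 0.7778·22.7250] = 16.8333; exercise value = 17.5000 > continuation, so V_d = 17.5000 (exercise)
Node 0 (S = 110): continuation = 1/1.05·[0.2222·0.0000 + 0.7778·17.5000] = 12.9630; exercise value = 12.0000 ≤ continuation, so V_0 = 12.9630

£12.96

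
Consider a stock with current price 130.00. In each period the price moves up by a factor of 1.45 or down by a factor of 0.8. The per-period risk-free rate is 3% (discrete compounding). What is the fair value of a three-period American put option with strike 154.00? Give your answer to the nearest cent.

36.88

Risk-neutral probability p = (1 + 0.03 − 0.8)/(1.45 − 0.8) = 0.2300/0.6500 = 0.3538
Terminal stock prices: S_uuu = 396.3, S_uud = 218.7, S_udd = 120.6, S_ddd = 66.56
Terminal payoffs (K − S): max(-242.3, 0) = 0, max(-64.66, 0) = 0, max(33.36, 0) = 33.36, max(87.44, 0) = 87.44
Node uu (S = 273.3): continuation = 1/1.03·[0.3538·0.0000 + 0.6462·0.0000] = 0.0000; exercise value = 0.0000 ≤ continuation, so V_uu = 0.0000
Node ud (S = 150.8): continuation = 1/1.03·[0.3538·0.0000 + 0.6462·33.3600] = 20.9279; exercise value = 3.2000 ≤ continuation, so V_ud = 20.9279
Node dd (S = 83.2): continuation = 1/1.03·[0.3538·33.3600 + 0.6462·87.4400] = 66.3146; exercise value = 70.8000 > continuation, so V_dd = 70.8000 (exercise)
Node u (S = 188.5): continuation = 1/1.03·[0.3538·0.0000 + 0.6462·20.9279] = 13.1288; exercise value = 0.0000 ≤ continuation, so V_u = 13.1288
Node d (S = 104): continuation = 1/1.03·[0.3538·20.9279 + 0.6462·70.8000] = 51.6048; exercise value = 50.0000 ≤ continuation, so V_d = 51.6048
Node 0 (S = 130): continuation = 1/1.03·[0.3538·13.1288 + 0.6462·51.6048] = 36.8837; exercise value = 24.0000 ≤ continuation, so V_0 = 36.8837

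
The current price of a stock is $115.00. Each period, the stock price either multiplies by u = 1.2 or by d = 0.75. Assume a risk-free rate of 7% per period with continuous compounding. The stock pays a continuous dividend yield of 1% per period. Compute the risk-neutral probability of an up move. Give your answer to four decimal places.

p = 0.6930

Per-period risk-free factor R = e^0.07 = 1.0725; dividend-adjusted growth = e^(0.07−0.01) = 1.0618.
Risk-neutral probability p = (1.0618 − 0.75)/(1.2 − 0.75) = 0.3118/0.4500 = 0.6930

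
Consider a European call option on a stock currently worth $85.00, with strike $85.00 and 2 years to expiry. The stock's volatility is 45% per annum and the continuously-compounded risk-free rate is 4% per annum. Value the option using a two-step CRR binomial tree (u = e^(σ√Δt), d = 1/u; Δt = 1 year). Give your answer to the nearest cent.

$21.49

CRR parameters: u = e^(σ√Δt) = e^(0.45·√1) = 1.5683, d = 1/u = 0.6376
Per-period rate: rΔt = 0.04·1 = 0.04, so R = e^0.04 = 1.0408
Risk-neutral probability p = (e^0.04 − 0.6376)/(1.5683 − 0.6376) = 0.4032/0.9307 = 0.4332
Terminal stock prices: S_uu = 209.1, S_ud = 85, S_dd = 34.56
Terminal payoffs (S − K): max(124.1, 0) = 124.1, max(0, 0) = 0, max(-50.44, 0) = 0
Node u (S = 133.3): V_u = e^(−0.04)·[0.4332·124.0663 + 0.5668·0.0000] = 51.6394
Node d (S = 54.2): V_d = e^(−0.04)·[0.4332·0.0000 + 0.5668·0.0000] = 0.0000
Node 0 (S = 85): V_0 = e^(−0.04)·[0.4332·51.6394 + 0.5668·0.0000] = 21.4936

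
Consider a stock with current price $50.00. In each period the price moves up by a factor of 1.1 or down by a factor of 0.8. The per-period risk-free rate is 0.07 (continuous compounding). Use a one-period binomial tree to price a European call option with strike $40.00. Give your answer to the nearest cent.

$12.70

Risk-neutral probability p = (e^0.07 − 0.8)/(1.1 − 0.8) = 0.2725/0.3000 = 0.9084
Terminal stock prices: S_u = 55, S_d = 40
Terminal payoffs (S − K): max(15, 0) = 15, max(0, 0) = 0
Node 0 (S = 50): V_0 = e^(−0.07)·[0.9084·15.0000 + 0.0916·0.0000] = 12.7042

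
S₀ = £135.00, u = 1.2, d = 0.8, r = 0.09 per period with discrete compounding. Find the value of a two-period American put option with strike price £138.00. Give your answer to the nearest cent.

£8.98

Risk-neutral probability p = (1 + 0.09 − 0.8)/(1.2 − 0.8) = 0.2900/0.4000 = 0.7250
Terminal stock prices: S_uu = 194.4, S_ud = 129.6, S_dd = 86.4
Terminal payoffs (K − S): max(-56.4, 0) = 0, max(8.4, 0) = 8.4, max(51.6, 0) = 51.6
Node u (S = 162): continuation = 1/1.09·[0.7250·0.0000 + 0.2750·8.4000] = 2.1193; exercise value = 0.0000 ≤ continuation, so V_u = 2.1193
Node d (S = 108): continuation = 1/1.09·[0.7250·8.4000 + 0.2750·51.6000] = 18.6055; exercise value = 30.0000 > continuation, so V_d = 30.0000 (exercise)
Node 0 (S = 135): continuation = 1/1.09·[0.7250·2.1193 + 0.2750·30.0000] = 8.9784; exercise value = 3.0000 ≤ continuation, so V_0 = 8.9784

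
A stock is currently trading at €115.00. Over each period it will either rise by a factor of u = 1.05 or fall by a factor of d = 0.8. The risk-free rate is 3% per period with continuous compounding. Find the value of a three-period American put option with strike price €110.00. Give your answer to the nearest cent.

€2.80

Risk-neutral probability p = (e^0.03 − 0.8)/(1.05 − 0.8) = 0.2305/0.2500 = 0.9218
Terminal stock prices: S_uuu = 133.1, S_uud = 101.4, S_udd = 77.28, S_ddd = 58.88
Terminal payoffs (K − S): max(-23.13, 0) = 0, max(8.57, 0) = 8.57, max(32.72, 0) = 32.72, max(51.12, 0) = 51.12
Node uu (S = 126.8): continuation = e^(−0.03)·[0.9218·0.0000 + 0.0782·8.5700] = 0.6502; exercise value = 0.0000 ≤ continuation, so V_uu = 0.6502
Node ud (S = 96.6): continuation = e^(−0.03)·[0.9218·8.5700 + 0.0782·32.7200] = 10.1490; exercise value = 13.4000 > continuation, so V_ud = 13.4000 (exercise)
Node dd (S = 73.6): continuation = e^(−0.03)·[0.9218·32.7200 + 0.0782·51.1200] = 33.1490; exercise value = 36.4000 > continuation, so V_dd = 36.4000 (exercise)
Node u (S = 120.8): continuation = e^(−0.03)·[0.9218·0.6502 + 0.0782·13.4000] = 1.5983; exercise value = 0.0000 ≤ continuation, so V_u = 1.5983
Node d (S = 92): continuation = e^(−0.03)·[0.9218·13.4000 + 0.0782·36.4000] = 14.7490; exercise value = 18.0000 > continuation, so V_d = 18.0000 (exercise)
Node 0 (S = 115): continuation = e^(−0.03)·[0.9218·1.5983 + 0.0782·18.0000] = 2.7955; exercise value = 0.0000 ≤ continuation, so V_0 = 2.7955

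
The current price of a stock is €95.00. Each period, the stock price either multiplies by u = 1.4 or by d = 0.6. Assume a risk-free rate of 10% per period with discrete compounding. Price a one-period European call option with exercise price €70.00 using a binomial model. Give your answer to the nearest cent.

Risk-neutral probability p = (1 + 0.1 − 0.6)/(1.4 − 0.6) = 0.5000/0.8000 = 0.6250
Terminal stock prices: S_u = 133, S_d = 57
Terminal payoffs (S − K): max(63, 0) = 63, max(-13, 0) = 0
Node 0 (S = 95): V_0 = 1/1.1·[0.6250·63.0000 + 0.3750·0.0000] = 35.7955

€35.80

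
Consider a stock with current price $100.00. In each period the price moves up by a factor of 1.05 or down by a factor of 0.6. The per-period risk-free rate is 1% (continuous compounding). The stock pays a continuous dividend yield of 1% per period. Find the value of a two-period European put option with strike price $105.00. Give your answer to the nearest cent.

$8.97

Per-period risk-free factor R = e^0.01 = 1.0101; dividend-adjusted growth = e^(0.01−0.01) = 1.0000.
Risk-neutral probability p = (1.0000 − 0.6)/(1.05 − 0.6) = 0.4000/0.4500 = 0.8889
Terminal stock prices: S_uu = 110.2, S_ud = 63, S_dd = 36
Terminal payoffs (K − S): max(-5.25, 0) = 0, max(42, 0) = 42, max(69, 0) = 69
Node u (S = 105): V_u = e^(−0.01)·[0.8889·0.0000 + 0.1111·42.0000] = 4.6202
Node d (S = 60): V_d = e^(−0.01)·[0.8889·42.0000 + 0.1111·69.0000] = 44.5522
Node 0 (S = 100): V_0 = e^(−0.01)·[0.8889·4.6202 + 0.1111·44.5522] = 8.9670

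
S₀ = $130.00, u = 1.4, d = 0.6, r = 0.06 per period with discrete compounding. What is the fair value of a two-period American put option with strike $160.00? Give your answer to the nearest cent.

Risk-neutral probability p = (1 + 0.06 − 0.6)/(1.4 − 0.6) = 0.4600/0.8000 = 0.5750
Terminal stock prices: S_uu = 254.8, S_ud = 109.2, S_dd = 46.8
Terminal payoffs (K − S): max(-94.8, 0) = 0, max(50.8, 0) = 50.8, max(113.2, 0) = 113.2
Node u (S = 182): continuation = 1/1.06·[0.5750·0.0000 + 0.4250·50.8000] = 20.3679; exercise value = 0.0000 ≤ continuation, so V_u = 20.3679
Node d (S = 78): continuation = 1/1.06·[0.5750·50.8000 + 0.4250·113.2000] = 72.9434; exercise value = 82.0000 > continuation, so V_d = 82.0000 (exercise)
Node 0 (S = 130): continuation = 1/1.06·[0.5750·20.3679 + 0.4250·82.0000] = 43.9260; exercise value = 30.0000 ≤ continuation, so V_0 = 43.9260

$43.93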